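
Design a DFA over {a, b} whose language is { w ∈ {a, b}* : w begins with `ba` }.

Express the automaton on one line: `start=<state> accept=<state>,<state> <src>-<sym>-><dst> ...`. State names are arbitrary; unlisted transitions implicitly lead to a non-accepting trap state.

start=q0 accept=q2 q0-a->q3 q0-b->q1 q1-a->q2 q1-b->q3 q2-a->q2 q2-b->q2 q3-a->q3 q3-b->q3

Walk along `ba` while the input agrees: from q0 take `b` to q1, and so on. Any deviation drops to the rejecting sink q3. Once q2 is reached the prefix is confirmed and every continuation is accepted.
With 4 states:
        a   b  
>  q0   q3  q1 
   q1   q2  q3 
 * q2   q2  q2 
   q3   q3  q3 
(> = start, * = accepting)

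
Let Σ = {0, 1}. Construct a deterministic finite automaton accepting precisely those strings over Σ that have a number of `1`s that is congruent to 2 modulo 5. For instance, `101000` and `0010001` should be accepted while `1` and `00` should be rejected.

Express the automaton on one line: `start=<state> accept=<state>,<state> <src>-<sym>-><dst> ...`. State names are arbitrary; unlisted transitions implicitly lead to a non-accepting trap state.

start=S0 accept=S2 S0-0->S0 S0-1->S1 S1-0->S1 S1-1->S2 S2-0->S2 S2-1->S3 S3-0->S3 S3-1->S4 S4-0->S4 S4-1->S0

Keep the running count of `1`s modulo 5: each `1` advances along the cycle S0 → S1 → S2 → S3 → S4 → S0 while other symbols loop. Accept at S2.
A 5-state machine:
        0   1  
>  S0   S0  S1 
   S1   S1  S2 
 * S2   S2  S3 
   S3   S3  S4 
   S4   S4  S0 
(> = start, * = accepting)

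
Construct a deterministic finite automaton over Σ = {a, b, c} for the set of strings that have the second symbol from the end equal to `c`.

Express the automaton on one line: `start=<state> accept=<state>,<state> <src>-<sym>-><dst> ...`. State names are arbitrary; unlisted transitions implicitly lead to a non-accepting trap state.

Because acceptance depends on a position counted from the end, the machine has to buffer the most recent 2 symbols. Make each state the string of the last up-to-2 symbols read; on input `x` shift the window left and append `x`. Accept when the buffered window has length 2 and begins with `c`.
A 13-state machine:
          a    b    c  
>  S0     S1   S2   S3 
   S1     S4   S5   S6 
   S2     S7   S8   S9 
   S3    S10  S11  S12 
   S4     S4   S5   S6 
   S5     S7   S8   S9 
   S6    S10  S11  S12 
   S7     S4   S5   S6 
   S8     S7   S8   S9 
   S9    S10  S11  S12 
 * S10    S4   S5   S6 
 * S11    S7   S8   S9 
 * S12   S10  S11  S12 
(> = start, * = accepting)

start=S0 accept=S10,S11,S12 S0-a->S1 S0-b->S2 S0-c->S3 S1-a->S4 S1-b->S5 S1-c->S6 S2-a->S7 S2-b->S8 S2-c->S9 S3-a->S10 S3-b->S11 S3-c->S12 S4-a->S4 S4-b->S5 S4-c->S6 S5-a->S7 S5-b->S8 S5-c->S9 S6-a->S10 S6-b->S11 S6-c->S12 S7-a->S4 S7-b->S5 S7-c->S6 S8-a->S7 S8-b->S8 S8-c->S9 S9-a->S10 S9-b->S11 S9-c->S12 S10-a->S4 S10-b->S5 S10-c->S6 S11-a->S7 S11-b->S8 S11-c->S9 S12-a->S10 S12-b->S11 S12-c->S12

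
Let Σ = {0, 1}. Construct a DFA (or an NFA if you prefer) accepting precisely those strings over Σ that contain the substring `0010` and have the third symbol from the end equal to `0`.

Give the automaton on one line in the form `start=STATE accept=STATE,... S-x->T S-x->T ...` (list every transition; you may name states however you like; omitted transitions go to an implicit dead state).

Handle the two conditions separately and then intersect. One (5 states) tracks whether and how much of `0010` has been seen; the other (15 states) tracks the last 3 symbols read. Each combined state is a pair, one component from each; accept when both components accept.
          0    1  
>  q0     q1   q2 
   q1     q3   q4 
   q2     q5   q6 
   q3     q7   q8 
   q4     q9  q10 
   q5    q11  q12 
   q6    q13  q14 
   q7     q7   q8 
   q8    q15  q10 
   q9    q11  q12 
   q10   q13  q14 
   q11    q7   q8 
   q12    q9  q10 
   q13   q11  q12 
   q14   q13  q14 
 * q15   q16  q17 
   q16   q18  q19 
   q17   q15  q20 
 * q18   q18  q19 
 * q19   q15  q20 
 * q20   q21  q22 
   q21   q16  q17 
   q22   q21  q22 
(> = start, * = accepting)

start=q0 accept=q15,q18,q19,q20 q0-0->q1 q0-1->q2 q1-0->q3 q1-1->q4 q2-0->q5 q2-1->q6 q3-0->q7 q3-1->q8 q4-0->q9 q4-1->q10 q5-0->q11 q5-1->q12 q6-0->q13 q6-1->q14 q7-0->q7 q7-1->q8 q8-0->q15 q8-1->q10 q9-0->q11 q9-1->q12 q10-0->q13 q10-1->q14 q11-0->q7 q11-1->q8 q12-0->q9 q12-1->q10 q13-0->q11 q13-1->q12 q14-0->q13 q14-1->q14 q15-0->q16 q15-1->q17 q16-0->q18 q16-1->q19 q17-0->q15 q17-1->q20 q18-0->q18 q18-1->q19 q19-0->q15 q19-1->q20 q20-0->q21 q20-1->q22 q21-0->q16 q21-1->q17 q22-0->q21 q22-1->q22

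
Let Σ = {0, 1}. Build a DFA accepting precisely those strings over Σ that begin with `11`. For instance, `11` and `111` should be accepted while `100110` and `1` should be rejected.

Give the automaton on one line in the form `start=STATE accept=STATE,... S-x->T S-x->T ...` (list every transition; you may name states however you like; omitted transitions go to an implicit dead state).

Check the first 2 symbols one by one: A through B record how many have matched `11` so far; any wrong symbol goes to the dead state D. After all 2 match we enter the accepting sink C.
With 4 states:
       0  1 
>  A   D  B 
   B   D  C 
 * C   C  C 
   D   D  D 
(> = start, * = accepting)

start=A accept=C A-0->D A-1->B B-0->D B-1->C C-0->C C-1->C D-0->D D-1->D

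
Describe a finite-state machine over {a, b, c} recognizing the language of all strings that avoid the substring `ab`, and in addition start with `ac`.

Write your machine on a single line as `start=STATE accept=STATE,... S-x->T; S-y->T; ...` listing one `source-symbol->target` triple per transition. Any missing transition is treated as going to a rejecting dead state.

start=q0; accept=q3,q4; q0-a->q1; q0-b->q2; q0-c->q2; q1-a->q2; q1-b->q2; q1-c->q3; q2-a->q2; q2-b->q2; q2-c->q2; q3-a->q4; q3-b->q3; q3-c->q3; q4-a->q4; q4-b->q2; q4-c->q3

Handle the two conditions separately and then intersect. The first has 3 states tracking partial matches of the forbidden pattern `ab`; the second has 4 states tracking whether the input so far still matches the prefix `ac`. A product state is a pair (one from each), accepting exactly when both do. After merging equivalent states the machine shrinks.
        a   b   c  
>  q0   q1  q2  q2 
   q1   q2  q2  q3 
   q2   q2  q2  q2 
 * q3   q4  q3  q3 
 * q4   q4  q2  q3 
(> = start, * = accepting)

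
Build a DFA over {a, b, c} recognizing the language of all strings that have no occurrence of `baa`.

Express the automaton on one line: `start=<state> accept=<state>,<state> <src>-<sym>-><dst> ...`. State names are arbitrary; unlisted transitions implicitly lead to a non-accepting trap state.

start=s0 accept=s0,s1,s2 s0-a->s0 s0-b->s1 s0-c->s0 s1-a->s2 s1-b->s1 s1-c->s0 s2-a->s3 s2-b->s1 s2-c->s0 s3-a->s3 s3-b->s3 s3-c->s3

Track partial matches of the forbidden pattern `baa`. State s3 is a dead state reached once `baa` has occurred; every other state accepts. s0 means no part of `baa` is currently matched.
With 4 states:
        a   b   c  
>* s0   s0  s1  s0 
 * s1   s2  s1  s0 
 * s2   s3  s1  s0 
   s3   s3  s3  s3 
(> = start, * = accepting)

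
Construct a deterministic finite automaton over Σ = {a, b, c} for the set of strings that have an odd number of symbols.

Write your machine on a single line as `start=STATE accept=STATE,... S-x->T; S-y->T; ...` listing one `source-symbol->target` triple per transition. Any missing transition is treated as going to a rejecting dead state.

Count input length modulo 2: every symbol advances one step around the cycle q0 → q1 → q0. Accept at q1.
2 states suffice.
        a   b   c  
>  q0   q1  q1  q1 
 * q1   q0  q0  q0 
(> = start, * = accepting)

start=q0; accept=q1; q0-a->q1; q0-b->q1; q0-c->q1; q1-a->q0; q1-b->q0; q1-c->q0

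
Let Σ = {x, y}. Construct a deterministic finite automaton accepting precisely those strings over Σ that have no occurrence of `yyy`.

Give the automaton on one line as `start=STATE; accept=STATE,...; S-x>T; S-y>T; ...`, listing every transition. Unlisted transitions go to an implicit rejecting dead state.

start=s0; accept=s0,s1,s2; s0-x>s0; s0-y>s1; s1-x>s0; s1-y>s2; s2-x>s0; s2-y>s3; s3-x>s3; s3-y>s3

Track partial matches of the forbidden pattern `yyy`. State s3 is a dead state reached once `yyy` has occurred; every other state accepts. s0 means no part of `yyy` is currently matched.
With 4 states:
        x   y  
>* s0   s0  s1 
 * s1   s0  s2 
 * s2   s0  s3 
   s3   s3  s3 
(> = start, * = accepting)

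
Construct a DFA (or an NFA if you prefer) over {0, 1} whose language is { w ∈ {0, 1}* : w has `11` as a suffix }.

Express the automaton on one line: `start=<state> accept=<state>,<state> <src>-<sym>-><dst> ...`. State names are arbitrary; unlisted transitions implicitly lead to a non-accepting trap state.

Remember how much of `11` the current input suffix matches. State s0 means no match yet; s1 means the last symbol is `1`; s2 means the last 2 symbols are `11`. Only s2 accepts. On a mismatch, fall back to the longest proper suffix that is still a prefix of `11`.
A 3-state machine:
        0   1  
>  s0   s0  s1 
   s1   s0  s2 
 * s2   s0  s2 
(> = start, * = accepting)

start=s0 accept=s2 s0-0->s0 s0-1->s1 s1-0->s0 s1-1->s2 s2-0->s0 s2-1->s2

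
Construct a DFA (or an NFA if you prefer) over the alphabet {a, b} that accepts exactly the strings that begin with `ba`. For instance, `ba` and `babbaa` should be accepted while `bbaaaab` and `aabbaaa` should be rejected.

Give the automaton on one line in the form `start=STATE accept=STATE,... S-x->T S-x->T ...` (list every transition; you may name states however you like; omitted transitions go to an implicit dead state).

start=S0 accept=S2 S0-a->S3 S0-b->S1 S1-a->S2 S1-b->S3 S2-a->S2 S2-b->S2 S3-a->S3 S3-b->S3

Check the first 2 symbols one by one: S0 through S1 record how many have matched `ba` so far; any wrong symbol goes to the dead state S3. After all 2 match we enter the accepting sink S2.
With 4 states:
        a   b  
>  S0   S3  S1 
   S1   S2  S3 
 * S2   S2  S2 
   S3   S3  S3 
(> = start, * = accepting)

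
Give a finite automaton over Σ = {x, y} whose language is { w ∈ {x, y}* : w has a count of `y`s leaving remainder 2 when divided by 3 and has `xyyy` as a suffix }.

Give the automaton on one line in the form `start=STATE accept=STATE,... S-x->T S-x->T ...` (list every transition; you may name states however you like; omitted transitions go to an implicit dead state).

start=A accept=O A-x->B A-y->C B-x->B B-y->D C-x->E C-y->F D-x->E D-y->G E-x->E E-y->H F-x->I F-y->A G-x->I G-y->J H-x->I H-y->K I-x->I I-y->L J-x->B J-y->C K-x->B K-y->M L-x->B L-y->N M-x->E M-y->F N-x->E N-y->O O-x->I O-y->A

Build one automaton per condition and run them in lockstep. One (3 states) tracks the count of `y`s modulo 3; the other (5 states) tracks how much of the suffix `xyyy` has currently been matched. Each combined state is a pair, one component from each; accept when both components accept.
15 states suffice.
       x  y 
>  A   B  C 
   B   B  D 
   C   E  F 
   D   E  G 
   E   E  H 
   F   I  A 
   G   I  J 
   H   I  K 
   I   I  L 
   J   B  C 
   K   B  M 
   L   B  N 
   M   E  F 
   N   E  O 
 * O   I  A 
(> = start, * = accepting)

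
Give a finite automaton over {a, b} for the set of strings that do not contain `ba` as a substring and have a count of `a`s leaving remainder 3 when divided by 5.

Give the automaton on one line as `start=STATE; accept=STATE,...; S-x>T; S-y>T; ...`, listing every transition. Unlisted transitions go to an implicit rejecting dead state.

Handle the two conditions separately and then intersect. One (3 states) tracks partial matches of the forbidden pattern `ba`; the other (5 states) tracks the count of `a`s modulo 5. Each combined state is a pair, one component from each; accept when both components accept.
          a    b  
>  q0     q1   q2 
   q1     q3   q4 
   q2     q5   q2 
   q3     q6   q7 
   q4     q8   q4 
   q5     q8   q5 
 * q6     q9  q10 
   q7    q11   q7 
   q8    q11   q8 
   q9     q0  q12 
 * q10   q13  q10 
   q11   q13  q11 
   q12   q14  q12 
   q13   q14  q13 
   q14    q5  q14 
(> = start, * = accepting)

start=q0; accept=q6,q10; q0-a>q1; q0-b>q2; q1-a>q3; q1-b>q4; q2-a>q5; q2-b>q2; q3-a>q6; q3-b>q7; q4-a>q8; q4-b>q4; q5-a>q8; q5-b>q5; q6-a>q9; q6-b>q10; q7-a>q11; q7-b>q7; q8-a>q11; q8-b>q8; q9-a>q0; q9-b>q12; q10-a>q13; q10-b>q10; q11-a>q13; q11-b>q11; q12-a>q14; q12-b>q12; q13-a>q14; q13-b>q13; q14-a>q5; q14-b>q14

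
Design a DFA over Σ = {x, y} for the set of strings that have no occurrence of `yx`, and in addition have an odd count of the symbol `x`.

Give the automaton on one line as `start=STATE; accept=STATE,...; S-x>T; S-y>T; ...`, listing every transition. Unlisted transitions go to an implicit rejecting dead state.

Run two small machines in parallel and take their product. The first has 3 states tracking partial matches of the forbidden pattern `yx`; the second has 2 states tracking the count of `x`s modulo 2. A product state is a pair (one from each), accepting exactly when both do.
A 6-state machine:
        x   y  
>  q0   q1  q2 
 * q1   q0  q3 
   q2   q4  q2 
 * q3   q5  q3 
   q4   q5  q4 
   q5   q4  q5 
(> = start, * = accepting)

start=q0; accept=q1,q3; q0-x>q1; q0-y>q2; q1-x>q0; q1-y>q3; q2-x>q4; q2-y>q2; q3-x>q5; q3-y>q3; q4-x>q5; q4-y>q4; q5-x>q4; q5-y>q5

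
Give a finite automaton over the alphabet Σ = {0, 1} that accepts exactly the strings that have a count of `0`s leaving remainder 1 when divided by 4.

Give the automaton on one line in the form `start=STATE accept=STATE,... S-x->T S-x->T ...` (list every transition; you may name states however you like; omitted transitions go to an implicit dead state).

start=s0 accept=s1 s0-0->s1 s0-1->s0 s1-0->s2 s1-1->s1 s2-0->s3 s2-1->s2 s3-0->s0 s3-1->s3

The only thing that matters is how many `0`s have appeared, reduced mod 4. Use one state per residue: s0 for 0, …, s3 for 3. Reading `0` moves to the next residue; anything else stays put. s1 is accepting.
A 4-state machine:
        0   1  
>  s0   s1  s0 
 * s1   s2  s1 
   s2   s3  s2 
   s3   s0  s3 
(> = start, * = accepting)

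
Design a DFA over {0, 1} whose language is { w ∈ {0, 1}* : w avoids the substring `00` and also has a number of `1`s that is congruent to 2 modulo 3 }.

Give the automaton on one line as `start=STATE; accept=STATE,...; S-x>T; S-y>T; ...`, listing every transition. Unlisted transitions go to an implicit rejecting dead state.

Handle the two conditions separately and then intersect. One (3 states) tracks partial matches of the forbidden pattern `00`; the other (3 states) tracks the count of `1`s modulo 3. Each combined state is a pair, one component from each; accept when both components accept. Equivalent product states are then merged.
        0   1  
>  S0   S1  S2 
   S1   S3  S2 
   S2   S4  S5 
   S3   S3  S3 
   S4   S3  S5 
 * S5   S6  S0 
 * S6   S3  S0 
(> = start, * = accepting)

start=S0; accept=S5,S6; S0-0>S1; S0-1>S2; S1-0>S3; S1-1>S2; S2-0>S4; S2-1>S5; S3-0>S3; S3-1>S3; S4-0>S3; S4-1>S5; S5-0>S6; S5-1>S0; S6-0>S3; S6-1>S0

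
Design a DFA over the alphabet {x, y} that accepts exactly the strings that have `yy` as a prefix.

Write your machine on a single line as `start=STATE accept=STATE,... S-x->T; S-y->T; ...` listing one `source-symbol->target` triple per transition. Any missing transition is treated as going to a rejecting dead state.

Check the first 2 symbols one by one: S0 through S1 record how many have matched `yy` so far; any wrong symbol goes to the dead state S3. After all 2 match we enter the accepting sink S2.
With 4 states:
        x   y  
>  S0   S3  S1 
   S1   S3  S2 
 * S2   S2  S2 
   S3   S3  S3 
(> = start, * = accepting)

start=S0; accept=S2; S0-x->S3; S0-y->S1; S1-x->S3; S1-y->S2; S2-x->S2; S2-y->S2; S3-x->S3; S3-y->S3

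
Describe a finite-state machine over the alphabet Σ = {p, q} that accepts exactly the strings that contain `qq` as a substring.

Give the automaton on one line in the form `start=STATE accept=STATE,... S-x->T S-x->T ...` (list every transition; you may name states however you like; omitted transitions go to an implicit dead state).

Track how much of `qq` has been matched so far: state A is no progress, C is the absorbing accept state reached once `qq` has occurred. Intermediate states record partial matches; on a mismatch, fall back to the longest reusable overlap.
With 3 states:
       p  q 
>  A   A  B 
   B   A  C 
 * C   C  C 
(> = start, * = accepting)

start=A accept=C A-p->A A-q->B B-p->A B-q->C C-p->C C-q->C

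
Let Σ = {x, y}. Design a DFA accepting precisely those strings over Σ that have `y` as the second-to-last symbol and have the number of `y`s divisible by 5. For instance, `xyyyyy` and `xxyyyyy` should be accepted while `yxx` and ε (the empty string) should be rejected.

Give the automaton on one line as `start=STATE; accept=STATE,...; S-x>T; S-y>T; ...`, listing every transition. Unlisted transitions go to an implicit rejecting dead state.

Build one automaton per condition and run them in lockstep. One (7 states) tracks the last 2 symbols read; the other (5 states) tracks the count of `y`s modulo 5. Each combined state is a pair, one component from each; accept when both components accept.
With 23 states:
       x  y 
>  A   B  C 
   B   D  E 
   C   F  G 
   D   D  E 
   E   F  G 
   F   H  I 
   G   J  K 
   H   H  I 
   I   J  K 
   J   L  M 
   K   N  O 
   L   L  M 
   M   N  O 
   N   P  Q 
   O   R  S 
   P   P  Q 
   Q   R  S 
   R   T  U 
 * S   V  W 
   T   T  U 
   U   V  W 
 * V   D  E 
   W   F  G 
(> = start, * = accepting)

start=A; accept=S,V; A-x>B; A-y>C; B-x>D; B-y>E; C-x>F; C-y>G; D-x>D; D-y>E; E-x>F; E-y>G; F-x>H; F-y>I; G-x>J; G-y>K; H-x>H; H-y>I; I-x>J; I-y>K; J-x>L; J-y>M; K-x>N; K-y>O; L-x>L; L-y>M; M-x>N; M-y>O; N-x>P; N-y>Q; O-x>R; O-y>S; P-x>P; P-y>Q; Q-x>R; Q-y>S; R-x>T; R-y>U; S-x>V; S-y>W; T-x>T; T-y>U; U-x>V; U-y>W; V-x>D; V-y>E; W-x>F; W-y>G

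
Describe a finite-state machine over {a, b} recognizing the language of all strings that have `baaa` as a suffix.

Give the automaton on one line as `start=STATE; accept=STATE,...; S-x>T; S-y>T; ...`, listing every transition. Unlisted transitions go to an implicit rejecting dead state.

start=q0; accept=q4; q0-a>q0; q0-b>q1; q1-a>q2; q1-b>q1; q2-a>q3; q2-b>q1; q3-a>q4; q3-b>q1; q4-a>q0; q4-b>q1

Remember how much of `baaa` the current input suffix matches. State q0 means no match yet; q1 means the last symbol is `b`; q2 means the last 2 symbols are `ba`; q3 means the last 3 symbols are `baa`; q4 means the last 4 symbols are `baaa`. Only q4 accepts. On a mismatch, fall back to the longest proper suffix that is still a prefix of `baaa`.
A 5-state machine:
        a   b  
>  q0   q0  q1 
   q1   q2  q1 
   q2   q3  q1 
   q3   q4  q1 
 * q4   q0  q1 
(> = start, * = accepting)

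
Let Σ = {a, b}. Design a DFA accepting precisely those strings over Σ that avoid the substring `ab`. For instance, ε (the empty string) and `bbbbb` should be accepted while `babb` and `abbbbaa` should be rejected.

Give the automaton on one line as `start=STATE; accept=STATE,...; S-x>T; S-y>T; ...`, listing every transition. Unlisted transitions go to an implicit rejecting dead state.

This is the complement of 'contains `ab`'. Use the same substring-matching states — S0 through S2 holding how much of `ab` has just been matched — but flip the accepting set: everything except the trap S2 accepts.
        a   b  
>* S0   S1  S0 
 * S1   S1  S2 
   S2   S2  S2 
(> = start, * = accepting)

start=S0; accept=S0,S1; S0-a>S1; S0-b>S0; S1-a>S1; S1-b>S2; S2-a>S2; S2-b>S2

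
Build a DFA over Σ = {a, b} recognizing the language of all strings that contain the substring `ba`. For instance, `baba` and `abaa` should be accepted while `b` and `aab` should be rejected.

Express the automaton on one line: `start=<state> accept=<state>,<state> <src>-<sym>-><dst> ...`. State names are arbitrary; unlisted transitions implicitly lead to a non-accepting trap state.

States S0..S1 record the length of the longest prefix of `ba` that matches the current input suffix. Reaching S2 means `ba` has been seen, and we stay there forever. Accept from S2.
3 states suffice.
        a   b  
>  S0   S0  S1 
   S1   S2  S1 
 * S2   S2  S2 
(> = start, * = accepting)

start=S0 accept=S2 S0-a->S0 S0-b->S1 S1-a->S2 S1-b->S1 S2-a->S2 S2-b->S2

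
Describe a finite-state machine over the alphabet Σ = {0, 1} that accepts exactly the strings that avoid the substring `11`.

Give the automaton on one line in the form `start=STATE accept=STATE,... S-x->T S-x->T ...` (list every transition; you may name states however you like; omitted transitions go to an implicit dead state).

start=s0 accept=s0,s1 s0-0->s0 s0-1->s1 s1-0->s0 s1-1->s2 s2-0->s2 s2-1->s2

This is the complement of 'contains `11`'. Use the same substring-matching states — s0 through s2 holding how much of `11` has just been matched — but flip the accepting set: everything except the trap s2 accepts.
A 3-state machine:
        0   1  
>* s0   s0  s1 
 * s1   s0  s2 
   s2   s2  s2 
(> = start, * = accepting)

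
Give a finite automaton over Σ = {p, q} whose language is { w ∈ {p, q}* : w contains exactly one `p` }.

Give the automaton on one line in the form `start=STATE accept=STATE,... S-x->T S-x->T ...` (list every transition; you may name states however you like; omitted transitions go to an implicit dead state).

Count `p`s, saturating at 2: state S0 means no `p` yet, S1 means one `p` seen, S2 means more than one. Each `p` increments (capped at S2); other symbols loop. Accept from {S1}.
A 3-state machine:
        p   q  
>  S0   S1  S0 
 * S1   S2  S1 
   S2   S2  S2 
(> = start, * = accepting)

start=S0 accept=S1 S0-p->S1 S0-q->S0 S1-p->S2 S1-q->S1 S2-p->S2 S2-q->S2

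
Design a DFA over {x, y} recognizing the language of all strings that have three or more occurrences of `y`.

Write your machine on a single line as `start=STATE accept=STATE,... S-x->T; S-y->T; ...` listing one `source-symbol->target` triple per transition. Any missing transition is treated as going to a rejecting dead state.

start=q0; accept=q3,q4; q0-x->q0; q0-y->q1; q1-x->q1; q1-y->q2; q2-x->q2; q2-y->q3; q3-x->q3; q3-y->q4; q4-x->q4; q4-y->q4

Count `y`s, saturating at 4: states q0 through q3 mean 0 through 3 `y`s seen; q4 means more than 3. Each `y` increments (capped at q4); other symbols loop. Accept from {q3, q4}.
With 5 states:
        x   y  
>  q0   q0  q1 
   q1   q1  q2 
   q2   q2  q3 
 * q3   q3  q4 
 * q4   q4  q4 
(> = start, * = accepting)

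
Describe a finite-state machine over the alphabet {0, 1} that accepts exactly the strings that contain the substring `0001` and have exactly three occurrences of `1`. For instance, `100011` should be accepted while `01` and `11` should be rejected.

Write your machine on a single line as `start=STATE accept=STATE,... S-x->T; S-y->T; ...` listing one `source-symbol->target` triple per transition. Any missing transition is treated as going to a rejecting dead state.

start=A; accept=T; A-0->B; A-1->C; B-0->D; B-1->C; C-0->E; C-1->F; D-0->G; D-1->C; E-0->H; E-1->F; F-0->I; F-1->J; G-0->G; G-1->K; H-0->L; H-1->F; I-0->M; I-1->J; J-0->N; J-1->O; K-0->K; K-1->P; L-0->L; L-1->P; M-0->Q; M-1->J; N-0->R; N-1->O; O-0->S; O-1->O; P-0->P; P-1->T; Q-0->Q; Q-1->T; R-0->U; R-1->O; S-0->V; S-1->O; T-0->T; T-1->W; U-0->U; U-1->W; V-0->X; V-1->O; W-0->W; W-1->W; X-0->X; X-1->W

Build one automaton per condition and run them in lockstep. The first has 5 states tracking whether and how much of `0001` has been seen; the second has 5 states tracking the count of `1`s, saturating at 4. A product state is a pair (one from each), accepting exactly when both do.
A 24-state machine:
       0  1 
>  A   B  C 
   B   D  C 
   C   E  F 
   D   G  C 
   E   H  F 
   F   I  J 
   G   G  K 
   H   L  F 
   I   M  J 
   J   N  O 
   K   K  P 
   L   L  P 
   M   Q  J 
   N   R  O 
   O   S  O 
   P   P  T 
   Q   Q  T 
   R   U  O 
   S   V  O 
 * T   T  W 
   U   U  W 
   V   X  O 
   W   W  W 
   X   X  W 
(> = start, * = accepting)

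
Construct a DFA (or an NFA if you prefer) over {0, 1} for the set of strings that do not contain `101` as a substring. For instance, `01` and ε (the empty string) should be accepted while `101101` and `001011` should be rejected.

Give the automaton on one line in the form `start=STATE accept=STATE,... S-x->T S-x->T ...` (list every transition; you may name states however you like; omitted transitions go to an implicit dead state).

Track partial matches of the forbidden pattern `101`. State q3 is a dead state reached once `101` has occurred; every other state accepts. q0 means no part of `101` is currently matched.
A 4-state machine:
        0   1  
>* q0   q0  q1 
 * q1   q2  q1 
 * q2   q0  q3 
   q3   q3  q3 
(> = start, * = accepting)

start=q0 accept=q0,q1,q2 q0-0->q0 q0-1->q1 q1-0->q2 q1-1->q1 q2-0->q0 q2-1->q3 q3-0->q3 q3-1->q3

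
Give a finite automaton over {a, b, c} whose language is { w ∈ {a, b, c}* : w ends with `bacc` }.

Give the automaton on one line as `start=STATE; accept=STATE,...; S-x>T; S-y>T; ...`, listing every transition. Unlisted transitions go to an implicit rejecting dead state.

Let each state record the length of the longest suffix of the input read so far that is also a prefix of `bacc`. q1 means the last symbol is `b`; q2 means the last 2 symbols are `ba`; q3 means the last 3 symbols are `bac`; q4 means the last 4 symbols are `bacc`. Accept only at q4, where the string currently ends in `bacc`.
A 5-state machine:
        a   b   c  
>  q0   q0  q1  q0 
   q1   q2  q1  q0 
   q2   q0  q1  q3 
   q3   q0  q1  q4 
 * q4   q0  q1  q0 
(> = start, * = accepting)

start=q0; accept=q4; q0-a>q0; q0-b>q1; q0-c>q0; q1-a>q2; q1-b>q1; q1-c>q0; q2-a>q0; q2-b>q1; q2-c>q3; q3-a>q0; q3-b>q1; q3-c>q4; q4-a>q0; q4-b>q1; q4-c>q0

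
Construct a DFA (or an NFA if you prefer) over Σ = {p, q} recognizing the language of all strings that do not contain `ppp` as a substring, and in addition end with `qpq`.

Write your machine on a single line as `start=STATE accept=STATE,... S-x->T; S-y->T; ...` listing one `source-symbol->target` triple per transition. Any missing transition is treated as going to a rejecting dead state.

Handle the two conditions separately and then intersect. One (4 states) tracks partial matches of the forbidden pattern `ppp`; the other (4 states) tracks how much of the suffix `qpq` has currently been matched. Each combined state is a pair, one component from each; accept when both components accept.
10 states suffice.
       p  q 
>  A   B  C 
   B   D  C 
   C   E  C 
   D   F  C 
   E   D  G 
   F   F  H 
 * G   E  C 
   H   I  H 
   I   F  J 
   J   I  H 
(> = start, * = accepting)

start=A; accept=G; A-p->B; A-q->C; B-p->D; B-q->C; C-p->E; C-q->C; D-p->F; D-q->C; E-p->D; E-q->G; F-p->F; F-q->H; G-p->E; G-q->C; H-p->I; H-q->H; I-p->F; I-q->J; J-p->I; J-q->H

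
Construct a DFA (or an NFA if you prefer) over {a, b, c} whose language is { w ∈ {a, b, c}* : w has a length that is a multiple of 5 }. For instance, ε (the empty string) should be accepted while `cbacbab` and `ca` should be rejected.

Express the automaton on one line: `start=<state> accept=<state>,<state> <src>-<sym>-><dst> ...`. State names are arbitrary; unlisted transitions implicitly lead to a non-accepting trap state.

Count input length modulo 5: every symbol advances one step around the cycle q0 → q1 → q2 → q3 → q4 → q0. Accept at q0.
        a   b   c  
>* q0   q1  q1  q1 
   q1   q2  q2  q2 
   q2   q3  q3  q3 
   q3   q4  q4  q4 
   q4   q0  q0  q0 
(> = start, * = accepting)

start=q0 accept=q0 q0-a->q1 q0-b->q1 q0-c->q1 q1-a->q2 q1-b->q2 q1-c->q2 q2-a->q3 q2-b->q3 q2-c->q3 q3-a->q4 q3-b->q4 q3-c->q4 q4-a->q0 q4-b->q0 q4-c->q0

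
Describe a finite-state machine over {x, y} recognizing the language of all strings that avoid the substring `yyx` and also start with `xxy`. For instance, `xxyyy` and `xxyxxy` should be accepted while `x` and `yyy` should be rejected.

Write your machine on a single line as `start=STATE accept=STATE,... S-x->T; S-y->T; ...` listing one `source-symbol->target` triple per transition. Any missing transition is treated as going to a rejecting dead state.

Run two small machines in parallel and take their product. The first has 4 states tracking partial matches of the forbidden pattern `yyx`; the second has 5 states tracking whether the input so far still matches the prefix `xxy`. A product state is a pair (one from each), accepting exactly when both do. Minimizing collapses redundant product states.
7 states suffice.
        x   y  
>  q0   q1  q2 
   q1   q3  q2 
   q2   q2  q2 
   q3   q2  q4 
 * q4   q5  q6 
 * q5   q5  q4 
 * q6   q2  q6 
(> = start, * = accepting)

start=q0; accept=q4,q5,q6; q0-x->q1; q0-y->q2; q1-x->q3; q1-y->q2; q2-x->q2; q2-y->q2; q3-x->q2; q3-y->q4; q4-x->q5; q4-y->q6; q5-x->q5; q5-y->q4; q6-x->q2; q6-y->q6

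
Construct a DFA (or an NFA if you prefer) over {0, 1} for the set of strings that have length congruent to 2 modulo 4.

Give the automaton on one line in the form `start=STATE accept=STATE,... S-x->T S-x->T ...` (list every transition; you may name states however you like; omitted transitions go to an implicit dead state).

start=s0 accept=s2 s0-0->s1 s0-1->s1 s1-0->s2 s1-1->s2 s2-0->s3 s2-1->s3 s3-0->s0 s3-1->s0

Only the length mod 4 matters, so use a 4-cycle: from any state, every input symbol moves to the next state, wrapping s3 back to s0. Mark s2 accepting.
        0   1  
>  s0   s1  s1 
   s1   s2  s2 
 * s2   s3  s3 
   s3   s0  s0 
(> = start, * = accepting)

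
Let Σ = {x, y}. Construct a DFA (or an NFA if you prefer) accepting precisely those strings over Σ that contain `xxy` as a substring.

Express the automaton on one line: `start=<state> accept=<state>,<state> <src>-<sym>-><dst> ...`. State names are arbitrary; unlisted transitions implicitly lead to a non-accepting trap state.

start=q0 accept=q3 q0-x->q1 q0-y->q0 q1-x->q2 q1-y->q0 q2-x->q2 q2-y->q3 q3-x->q3 q3-y->q3

Track how much of `xxy` has been matched so far: state q0 is no progress, q3 is the absorbing accept state reached once `xxy` has occurred. Intermediate states record partial matches; on a mismatch, fall back to the longest reusable overlap.
        x   y  
>  q0   q1  q0 
   q1   q2  q0 
   q2   q2  q3 
 * q3   q3  q3 
(> = start, * = accepting)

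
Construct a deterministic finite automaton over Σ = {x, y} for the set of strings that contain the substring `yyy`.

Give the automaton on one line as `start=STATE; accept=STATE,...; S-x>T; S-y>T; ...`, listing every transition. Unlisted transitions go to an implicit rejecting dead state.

start=s0; accept=s3; s0-x>s0; s0-y>s1; s1-x>s0; s1-y>s2; s2-x>s0; s2-y>s3; s3-x>s3; s3-y>s3

Track how much of `yyy` has been matched so far: state s0 is no progress, s3 is the absorbing accept state reached once `yyy` has occurred. Intermediate states record partial matches; on a mismatch, fall back to the longest reusable overlap.
4 states suffice.
        x   y  
>  s0   s0  s1 
   s1   s0  s2 
   s2   s0  s3 
 * s3   s3  s3 
(> = start, * = accepting)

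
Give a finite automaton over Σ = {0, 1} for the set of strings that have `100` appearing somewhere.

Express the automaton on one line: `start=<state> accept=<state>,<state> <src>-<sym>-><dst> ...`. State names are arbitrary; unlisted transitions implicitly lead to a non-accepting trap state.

start=q0 accept=q3 q0-0->q0 q0-1->q1 q1-0->q2 q1-1->q1 q2-0->q3 q2-1->q1 q3-0->q3 q3-1->q3

States q0..q2 record the length of the longest prefix of `100` that matches the current input suffix. Reaching q3 means `100` has been seen, and we stay there forever. Accept from q3.
4 states suffice.
        0   1  
>  q0   q0  q1 
   q1   q2  q1 
   q2   q3  q1 
 * q3   q3  q3 
(> = start, * = accepting)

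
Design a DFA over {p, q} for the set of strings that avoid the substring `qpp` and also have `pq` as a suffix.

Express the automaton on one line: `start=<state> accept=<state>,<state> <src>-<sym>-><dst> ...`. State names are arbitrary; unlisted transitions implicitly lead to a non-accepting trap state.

Run two small machines in parallel and take their product. One (4 states) tracks partial matches of the forbidden pattern `qpp`; the other (3 states) tracks how much of the suffix `pq` has currently been matched. Each combined state is a pair, one component from each; accept when both components accept. Minimizing collapses redundant product states.
6 states suffice.
       p  q 
>  A   B  C 
   B   B  D 
   C   E  C 
 * D   E  C 
   E   F  D 
   F   F  F 
(> = start, * = accepting)

start=A accept=D A-p->B A-q->C B-p->B B-q->D C-p->E C-q->C D-p->E D-q->C E-p->F E-q->D F-p->F F-q->F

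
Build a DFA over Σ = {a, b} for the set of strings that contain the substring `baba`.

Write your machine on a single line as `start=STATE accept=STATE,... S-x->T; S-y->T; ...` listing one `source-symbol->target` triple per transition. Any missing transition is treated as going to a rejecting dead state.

start=S0; accept=S4; S0-a->S0; S0-b->S1; S1-a->S2; S1-b->S1; S2-a->S0; S2-b->S3; S3-a->S4; S3-b->S1; S4-a->S4; S4-b->S4

Track how much of `baba` has been matched so far: state S0 is no progress, S4 is the absorbing accept state reached once `baba` has occurred. Intermediate states record partial matches; on a mismatch, fall back to the longest reusable overlap.
5 states suffice.
        a   b  
>  S0   S0  S1 
   S1   S2  S1 
   S2   S0  S3 
   S3   S4  S1 
 * S4   S4  S4 
(> = start, * = accepting)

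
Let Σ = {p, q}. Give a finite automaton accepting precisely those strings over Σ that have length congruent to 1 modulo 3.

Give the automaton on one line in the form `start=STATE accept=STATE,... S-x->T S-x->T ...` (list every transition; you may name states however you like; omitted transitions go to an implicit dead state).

start=s0 accept=s1 s0-p->s1 s0-q->s1 s1-p->s2 s1-q->s2 s2-p->s0 s2-q->s0

Count input length modulo 3: every symbol advances one step around the cycle s0 → s1 → s2 → s0. Accept at s1.
3 states suffice.
        p   q  
>  s0   s1  s1 
 * s1   s2  s2 
   s2   s0  s0 
(> = start, * = accepting)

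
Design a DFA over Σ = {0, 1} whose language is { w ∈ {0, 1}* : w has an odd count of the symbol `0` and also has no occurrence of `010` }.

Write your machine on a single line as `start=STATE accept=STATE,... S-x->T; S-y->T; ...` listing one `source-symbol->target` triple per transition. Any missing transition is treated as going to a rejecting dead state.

Run two small machines in parallel and take their product. One (2 states) tracks the count of `0`s modulo 2; the other (4 states) tracks partial matches of the forbidden pattern `010`. Each combined state is a pair, one component from each; accept when both components accept. Equivalent product states are then merged.
       0  1 
>  A   B  A 
 * B   C  D 
   C   B  E 
 * D   F  G 
   E   F  A 
   F   F  F 
 * G   C  G 
(> = start, * = accepting)

start=A; accept=B,D,G; A-0->B; A-1->A; B-0->C; B-1->D; C-0->B; C-1->E; D-0->F; D-1->G; E-0->F; E-1->A; F-0->F; F-1->F; G-0->C; G-1->G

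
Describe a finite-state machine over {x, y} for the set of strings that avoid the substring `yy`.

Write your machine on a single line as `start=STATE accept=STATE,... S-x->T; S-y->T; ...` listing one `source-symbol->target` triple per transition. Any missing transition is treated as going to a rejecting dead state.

start=S0; accept=S0,S1; S0-x->S0; S0-y->S1; S1-x->S0; S1-y->S2; S2-x->S2; S2-y->S2

This is the complement of 'contains `yy`'. Use the same substring-matching states — S0 through S2 holding how much of `yy` has just been matched — but flip the accepting set: everything except the trap S2 accepts.
With 3 states:
        x   y  
>* S0   S0  S1 
 * S1   S0  S2 
   S2   S2  S2 
(> = start, * = accepting)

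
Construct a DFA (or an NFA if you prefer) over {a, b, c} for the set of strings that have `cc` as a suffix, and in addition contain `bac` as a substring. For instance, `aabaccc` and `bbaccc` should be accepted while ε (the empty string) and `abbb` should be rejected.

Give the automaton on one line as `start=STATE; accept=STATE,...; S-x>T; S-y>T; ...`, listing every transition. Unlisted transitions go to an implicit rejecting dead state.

start=S0; accept=S5; S0-a>S0; S0-b>S1; S0-c>S0; S1-a>S2; S1-b>S1; S1-c>S0; S2-a>S0; S2-b>S1; S2-c>S3; S3-a>S4; S3-b>S4; S3-c>S5; S4-a>S4; S4-b>S4; S4-c>S3; S5-a>S4; S5-b>S4; S5-c>S5

Handle the two conditions separately and then intersect. One (3 states) tracks how much of the suffix `cc` has currently been matched; the other (4 states) tracks whether and how much of `bac` has been seen. Each combined state is a pair, one component from each; accept when both components accept. Equivalent product states are then merged.
A 6-state machine:
        a   b   c  
>  S0   S0  S1  S0 
   S1   S2  S1  S0 
   S2   S0  S1  S3 
   S3   S4  S4  S5 
   S4   S4  S4  S3 
 * S5   S4  S4  S5 
(> = start, * = accepting)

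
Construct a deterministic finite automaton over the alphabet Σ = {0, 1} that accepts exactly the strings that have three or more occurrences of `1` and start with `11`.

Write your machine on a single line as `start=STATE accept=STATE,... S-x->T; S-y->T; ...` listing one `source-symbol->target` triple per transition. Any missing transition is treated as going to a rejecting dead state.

Handle the two conditions separately and then intersect. One (5 states) tracks the count of `1`s, saturating at 4; the other (4 states) tracks whether the input so far still matches the prefix `11`. Each combined state is a pair, one component from each; accept when both components accept.
A 10-state machine:
        0   1  
>  S0   S1  S2 
   S1   S1  S3 
   S2   S3  S4 
   S3   S3  S5 
   S4   S4  S6 
   S5   S5  S7 
 * S6   S6  S8 
   S7   S7  S9 
 * S8   S8  S8 
   S9   S9  S9 
(> = start, * = accepting)

start=S0; accept=S6,S8; S0-0->S1; S0-1->S2; S1-0->S1; S1-1->S3; S2-0->S3; S2-1->S4; S3-0->S3; S3-1->S5; S4-0->S4; S4-1->S6; S5-0->S5; S5-1->S7; S6-0->S6; S6-1->S8; S7-0->S7; S7-1->S9; S8-0->S8; S8-1->S8; S9-0->S9; S9-1->S9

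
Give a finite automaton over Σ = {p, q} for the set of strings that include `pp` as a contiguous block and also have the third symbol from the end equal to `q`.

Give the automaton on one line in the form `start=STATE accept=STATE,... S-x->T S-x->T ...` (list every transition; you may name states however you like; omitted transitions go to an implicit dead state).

Handle the two conditions separately and then intersect. One (3 states) tracks whether and how much of `pp` has been seen; the other (15 states) tracks the last 3 symbols read. Each combined state is a pair, one component from each; accept when both components accept.
With 20 states:
       p  q 
>  A   B  C 
   B   D  E 
   C   F  G 
   D   H  I 
   E   J  K 
   F   L  M 
   G   N  O 
   H   H  I 
   I   P  Q 
   J   L  M 
   K   N  O 
 * L   H  I 
   M   J  K 
   N   L  M 
   O   N  O 
   P   L  R 
   Q   S  T 
 * R   P  Q 
 * S   L  R 
 * T   S  T 
(> = start, * = accepting)

start=A accept=L,R,S,T A-p->B A-q->C B-p->D B-q->E C-p->F C-q->G D-p->H D-q->I E-p->J E-q->K F-p->L F-q->M G-p->N G-q->O H-p->H H-q->I I-p->P I-q->Q J-p->L J-q->M K-p->N K-q->O L-p->H L-q->I M-p->J M-q->K N-p->L N-q->M O-p->N O-q->O P-p->L P-q->R Q-p->S Q-q->T R-p->P R-q->Q S-p->L S-q->R T-p->S T-q->T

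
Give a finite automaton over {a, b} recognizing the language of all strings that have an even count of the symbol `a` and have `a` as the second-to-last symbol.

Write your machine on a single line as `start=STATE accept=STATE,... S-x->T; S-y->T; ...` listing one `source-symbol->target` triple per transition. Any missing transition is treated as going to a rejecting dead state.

Handle the two conditions separately and then intersect. One (2 states) tracks the count of `a`s modulo 2; the other (7 states) tracks the last 2 symbols read. Each combined state is a pair, one component from each; accept when both components accept. Equivalent product states are then merged.
6 states suffice.
        a   b  
>  s0   s1  s0 
   s1   s2  s3 
 * s2   s1  s4 
   s3   s5  s3 
 * s4   s1  s0 
   s5   s1  s4 
(> = start, * = accepting)

start=s0; accept=s2,s4; s0-a->s1; s0-b->s0; s1-a->s2; s1-b->s3; s2-a->s1; s2-b->s4; s3-a->s5; s3-b->s3; s4-a->s1; s4-b->s0; s5-a->s1; s5-b->s4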